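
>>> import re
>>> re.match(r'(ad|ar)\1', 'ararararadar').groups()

The match spans [0:4] → 'arar'.
Captured: group 1 = 'ar'.

('ar',)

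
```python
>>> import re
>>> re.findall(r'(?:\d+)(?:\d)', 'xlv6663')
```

['6663']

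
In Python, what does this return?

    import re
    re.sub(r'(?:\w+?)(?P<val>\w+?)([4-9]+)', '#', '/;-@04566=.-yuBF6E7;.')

Because the quantifier is non-greedy, it stops expanding at the earliest point where the rest of the pattern can succeed.
Each match is replaced by '#'.

'/;-@#=.-#E7;.'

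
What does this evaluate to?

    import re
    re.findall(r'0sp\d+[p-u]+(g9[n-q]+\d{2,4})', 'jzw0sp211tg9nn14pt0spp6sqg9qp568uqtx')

The pattern matches the literal '0sp', then one or more of a digit; then one or more of a character in [p-u]; then the literal 'g9', then one or more of a character in [n-q], then 2 to 4 of a digit (captured).
Matches: at [3:16] match '0sp211tg9nn14', group 1 = 'g9nn14'.
`findall` collects group 1 from the one match (1 total).

['g9nn14']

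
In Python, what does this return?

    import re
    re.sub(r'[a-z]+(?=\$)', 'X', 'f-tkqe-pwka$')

Because the assertion is zero-width, the text it checks is not consumed and won't appear in the result.
Each match is replaced by 'X'.

'f-tkqe-X$'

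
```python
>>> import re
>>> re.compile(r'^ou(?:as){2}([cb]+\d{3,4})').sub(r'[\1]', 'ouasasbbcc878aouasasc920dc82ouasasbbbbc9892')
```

Pattern: anchored at the start of the string; then the literal 'ou', then the literal 'as' repeated 2 times; then one or more of one of [cb], then 3 to 4 of a digit (captured).
Matches: at [0:13] → 'ouasasbbcc878'.
`\1` in the replacement pulls in group 1's text for each match.

'[bbcc878]aouasasc920dc82ouasasbbbbc9892'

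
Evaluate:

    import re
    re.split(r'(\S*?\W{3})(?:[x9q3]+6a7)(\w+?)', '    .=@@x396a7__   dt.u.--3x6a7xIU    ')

['    ', '.=@@', '_', '_   ', 'dt.u.--', 'x', 'IU    ']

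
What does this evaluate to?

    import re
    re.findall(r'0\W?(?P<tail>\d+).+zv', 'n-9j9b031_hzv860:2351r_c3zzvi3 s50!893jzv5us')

['31']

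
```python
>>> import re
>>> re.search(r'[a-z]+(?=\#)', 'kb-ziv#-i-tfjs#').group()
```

'ziv'

The lookaround is zero-width — it requires the adjacent text to match without consuming it, so the asserted text isn't part of the match.
The match spans [3:6] → 'ziv'.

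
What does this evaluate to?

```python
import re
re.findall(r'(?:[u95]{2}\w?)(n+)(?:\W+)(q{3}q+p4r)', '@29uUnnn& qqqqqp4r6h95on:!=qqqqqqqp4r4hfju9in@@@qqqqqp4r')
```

[('nnn', 'qqqqqp4r'), ('n', 'qqqqqqqp4r'), ('n', 'qqqqqp4r')]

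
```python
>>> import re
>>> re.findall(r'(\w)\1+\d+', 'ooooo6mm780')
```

`\1` is not a pattern — it's the concrete string captured by group 1, re-applied verbatim.
Matches: at [0:6] match 'ooooo6', group 1 = 'o'; at [6:11] match 'mm780', group 1 = 'm'.
One capturing group, so `findall` returns just the captured substring from each match — 2 in all.

['o', 'm']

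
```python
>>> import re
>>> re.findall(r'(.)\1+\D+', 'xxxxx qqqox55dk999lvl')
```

['x', '5', '9']

A backreference is literal: `\1` must see the identical characters the first group matched.
Matches: at [0:11] match 'xxxxx qqqox', group 1 = 'x'; at [11:15] match '55dk', group 1 = '5'; at [15:21] match '999lvl', group 1 = '9'.
Because there's exactly one group, `findall` drops the full match and keeps group 1 from each hit.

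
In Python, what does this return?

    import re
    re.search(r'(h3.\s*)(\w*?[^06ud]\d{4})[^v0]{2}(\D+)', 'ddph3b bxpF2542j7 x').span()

The pattern matches the literal 'h3', then any character, then zero or more of whitespace (captured); then zero or more of a word character (lazy), then any character except [06ud], then exactly 4 of a digit (captured); then exactly 2 of any character except [v0]; then one or more of a non-digit (captured).
`search` walks the string left to right and returns the first match it finds.
The match spans [3:19] → 'h3b bxpF2542j7 x'.
Captured: group 1 = 'h3b ', group 2 = 'bxpF2542', group 3 = ' x'.

(3, 19)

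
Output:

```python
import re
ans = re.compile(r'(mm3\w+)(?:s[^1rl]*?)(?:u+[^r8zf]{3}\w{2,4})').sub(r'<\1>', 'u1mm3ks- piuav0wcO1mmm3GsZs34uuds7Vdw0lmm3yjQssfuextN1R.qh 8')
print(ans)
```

u1<mm3k>m<mm3GsZs34uuds7Vdw0lmm3yjQs>.qh 8

Pattern: the literal 'mm3', then one or more of a word character (captured); then the literal 's', then zero or more of any character except [1rl] (lazy) (non-capturing group); then one or more of the literal 'u', then exactly 3 of any character except [r8zf], then 2 to 4 of a word character (non-capturing group).
Matches: at [2:19] → 'mm3ks- piuav0wcO1'; at [20:55] → 'mm3GsZs34uuds7Vdw0lmm3yjQssfuextN1R'.
The replacement refers to a captured group, so each match is rewritten using its own captured text.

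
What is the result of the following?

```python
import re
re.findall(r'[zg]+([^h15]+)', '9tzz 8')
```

[' 8']

Pattern: one or more of one of [zg]; then one or more of any character except [h15] (captured).
With a single group, `findall` returns only what that group captured — 1 item.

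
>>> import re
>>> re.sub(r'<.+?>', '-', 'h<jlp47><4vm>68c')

'h--68c'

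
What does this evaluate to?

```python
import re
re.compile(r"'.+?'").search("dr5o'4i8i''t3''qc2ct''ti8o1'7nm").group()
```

"'4i8i'"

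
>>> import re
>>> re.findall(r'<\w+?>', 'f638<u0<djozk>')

['<djozk>']

Since nothing is captured, `findall` lists the 1 matched substring directly.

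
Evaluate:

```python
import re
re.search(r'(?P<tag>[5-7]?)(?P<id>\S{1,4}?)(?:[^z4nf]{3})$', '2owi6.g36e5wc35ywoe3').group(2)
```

'35yw'

The match spans [13:20] → '35ywoe3'.
Captured: group 1 = '', group 2 = '35yw'.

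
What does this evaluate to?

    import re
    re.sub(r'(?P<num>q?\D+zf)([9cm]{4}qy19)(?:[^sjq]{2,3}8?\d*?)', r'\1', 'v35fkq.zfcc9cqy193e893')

This matches optionally a literal 'q', then one or more of a non-digit, then the literal 'zf' (captured as 'num'); then exactly 4 of one of [9cm], then the literal 'qy', then the literal '19' (captured); then 2 to 3 of any character except [sjq], then optionally the literal '8', then zero or more of a digit (lazy) (non-capturing group).
`\1` in the replacement pulls in group 1's text for each match.

'v35fkq.zf93'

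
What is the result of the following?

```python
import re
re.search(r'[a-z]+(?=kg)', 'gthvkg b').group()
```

The lookaround is zero-width — it requires the adjacent text to match without consuming it, so the asserted text isn't part of the match.
The match spans [0:4] → 'gthv'.

'gthv'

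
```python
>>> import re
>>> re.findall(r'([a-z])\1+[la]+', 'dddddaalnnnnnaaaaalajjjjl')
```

['d', 'n', 'j']

The backreference `\1` re-matches whatever the first group consumed, character for character.
Because there's exactly one group, `findall` drops the full match and keeps group 1 from each hit.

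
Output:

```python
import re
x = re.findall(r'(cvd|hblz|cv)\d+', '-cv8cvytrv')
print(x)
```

['cv']

Matches: at [1:4] match 'cv8', group 1 = 'cv'.
Because there's exactly one group, `findall` drops the full match and keeps group 1 from the one hit.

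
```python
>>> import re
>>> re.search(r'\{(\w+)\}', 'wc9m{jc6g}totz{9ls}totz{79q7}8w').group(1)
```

`search` walks the string left to right and returns the first match it finds.
The match spans [4:10] → '{jc6g}'.
Captured: group 1 = 'jc6g'.

'jc6g'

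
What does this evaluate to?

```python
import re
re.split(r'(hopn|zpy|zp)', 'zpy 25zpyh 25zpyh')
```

['', 'zpy', ' 25', 'zpy', 'h 25', 'zpy', 'h']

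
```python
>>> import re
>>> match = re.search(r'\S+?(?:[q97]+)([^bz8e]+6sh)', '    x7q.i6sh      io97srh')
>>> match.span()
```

(4, 12)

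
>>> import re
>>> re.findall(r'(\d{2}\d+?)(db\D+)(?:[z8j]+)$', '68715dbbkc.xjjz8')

The pattern matches exactly 2 of a digit, then one or more of a digit (lazy) (captured); then the literal 'db', then one or more of a non-digit (captured); then one or more of one of [z8j] (non-capturing group); then anchored at the end.
Scanning left to right: at [0:16] match '68715dbbkc.xjjz8', groups = ('68715', 'dbbkc.xjjz').
2 groups means the one result is a tuple of 2 captured strings — 1 here.

[('68715', 'dbbkc.xjjz')]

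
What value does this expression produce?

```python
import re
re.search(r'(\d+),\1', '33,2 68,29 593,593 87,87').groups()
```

A backreference is literal: `\1` must see the identical characters the first group matched.
`search` walks the string left to right and returns the first match it finds.
The match spans [11:18] → '593,593'.
Captured: group 1 = '593'.

('593',)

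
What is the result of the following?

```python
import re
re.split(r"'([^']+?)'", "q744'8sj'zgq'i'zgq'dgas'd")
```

['q744', '8sj', 'zgq', 'i', 'zgq', 'dgas', 'd']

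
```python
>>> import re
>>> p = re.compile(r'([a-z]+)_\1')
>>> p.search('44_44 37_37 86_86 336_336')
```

After group 1 captures some text, `\1` only succeeds where that same text appears again.
`re.search` tries every starting position until one works.
Here nothing in the string fits, so the call returns None.

None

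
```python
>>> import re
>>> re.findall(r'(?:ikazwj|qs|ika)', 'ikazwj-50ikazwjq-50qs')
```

['ikazwj', 'ikazwj', 'qs']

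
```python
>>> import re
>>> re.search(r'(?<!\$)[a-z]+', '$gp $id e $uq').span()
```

Because the assertion is negative and zero-width, positions next to the forbidden text are skipped.
The match spans [2:3] → 'p'.

(2, 3)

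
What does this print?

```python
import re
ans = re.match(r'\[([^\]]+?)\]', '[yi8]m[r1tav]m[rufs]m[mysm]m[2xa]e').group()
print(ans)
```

[yi8]

`match` is anchored at position 0; if the pattern doesn't fit there, it returns None.
The match spans [0:5] → '[yi8]'.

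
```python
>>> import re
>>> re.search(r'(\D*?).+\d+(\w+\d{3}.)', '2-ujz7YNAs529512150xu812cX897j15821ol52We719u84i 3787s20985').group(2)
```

's20985'

Pattern: zero or more of a non-digit (lazy) (captured); then one or more of any character, then one or more of a digit; then one or more of a word character, then exactly 3 of a digit, then any character (captured).
`re.search` scans for the first position where the pattern succeeds.
The match spans [0:59] → '2-ujz7YNAs529512150xu812cX897j15821ol52We719u84i 3787s20985'.
Captured: group 1 = '', group 2 = 's20985'.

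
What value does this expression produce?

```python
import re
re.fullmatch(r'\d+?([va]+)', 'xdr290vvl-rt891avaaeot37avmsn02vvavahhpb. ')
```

None

This matches one or more of a digit (lazy); then one or more of one of [va] (captured).
`re.fullmatch` requires the pattern to consume the entire string.
Here the string isn't matched end-to-end, so the call returns None.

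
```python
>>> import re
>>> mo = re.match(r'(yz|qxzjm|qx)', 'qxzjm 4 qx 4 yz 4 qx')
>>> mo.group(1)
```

'qxzjm'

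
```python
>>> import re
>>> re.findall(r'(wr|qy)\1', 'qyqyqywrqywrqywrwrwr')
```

['qy', 'wr']

After group 1 captures some text, `\1` only succeeds where that same text appears again.
Matches: at [0:4] match 'qyqy', group 1 = 'qy'; at [14:18] match 'wrwr', group 1 = 'wr'.
With a single group, `findall` returns only what that group captured — 2 items.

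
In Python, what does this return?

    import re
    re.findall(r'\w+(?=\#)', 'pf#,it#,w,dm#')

['pf', 'it', 'dm']

Lookahead/lookbehind check context without consuming it, so the matched span excludes the asserted characters.
With no groups in the pattern, `findall` gives back each whole match — 3 here.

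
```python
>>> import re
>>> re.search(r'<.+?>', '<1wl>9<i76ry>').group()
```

'<1wl>'

A non-greedy quantifier consumes as few characters as it can — just enough that the remainder of the pattern still matches from where it stops; whatever follows it matches normally.
`re.search` scans for the first position where the pattern succeeds.
The match spans [0:5] → '<1wl>'.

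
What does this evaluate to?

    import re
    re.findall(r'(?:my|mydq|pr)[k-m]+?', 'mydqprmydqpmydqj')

['prm']

Walking the string: at [4:7] → 'prm'.
Since nothing is captured, `findall` lists the 1 matched substring directly.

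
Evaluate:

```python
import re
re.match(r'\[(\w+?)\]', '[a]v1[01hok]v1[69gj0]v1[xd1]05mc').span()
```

(0, 3)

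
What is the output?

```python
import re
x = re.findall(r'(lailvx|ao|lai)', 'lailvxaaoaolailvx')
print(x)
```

The regex engine tests alternatives in the order written; an earlier branch that matches wins even if a later one would match more.
With a single group, `findall` returns only what that group captured — 4 items.

['lailvx', 'ao', 'ao', 'lailvx']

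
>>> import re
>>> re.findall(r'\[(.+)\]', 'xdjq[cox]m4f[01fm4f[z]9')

['cox]m4f[01fm4f[z']

With a single group, `findall` returns only what that group captured — 1 item.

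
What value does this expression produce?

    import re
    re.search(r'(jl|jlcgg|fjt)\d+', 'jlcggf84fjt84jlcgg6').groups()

`search` walks the string left to right and returns the first match it finds.
The match spans [8:13] → 'fjt84'.
Captured: group 1 = 'fjt'.

('fjt',)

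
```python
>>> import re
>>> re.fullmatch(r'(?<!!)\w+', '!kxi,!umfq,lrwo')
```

A negative assertion filters positions out without eating any characters.
For `fullmatch`, every character of the input must be accounted for by the pattern.
Here the pattern can't cover the whole string, so the call returns None.

None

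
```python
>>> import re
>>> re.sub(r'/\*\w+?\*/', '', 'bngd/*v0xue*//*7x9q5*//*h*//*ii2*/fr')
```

Each match is replaced by ''.

'bngdfr'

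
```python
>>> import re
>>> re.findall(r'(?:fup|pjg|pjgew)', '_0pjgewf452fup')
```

['pjg', 'fup']

Branches in `(...|...)` are attempted left-to-right; the first branch that allows the whole pattern to succeed is taken.
Matches: at [2:5] → 'pjg'; at [11:14] → 'fup'.
Since nothing is captured, `findall` lists the 2 matched substrings directly.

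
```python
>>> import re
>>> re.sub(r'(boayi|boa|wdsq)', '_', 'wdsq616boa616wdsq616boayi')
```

'_616_616_616_'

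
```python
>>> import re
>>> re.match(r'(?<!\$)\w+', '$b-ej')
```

None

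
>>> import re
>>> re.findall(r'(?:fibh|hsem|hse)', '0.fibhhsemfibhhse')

['fibh', 'hsem', 'fibh', 'hse']

Alternation isn't longest-match — the leftmost alternative that fits at this position is chosen.
Walking the string: at [2:6] → 'fibh'; at [6:10] → 'hsem'; at [10:14] → 'fibh'; at [14:17] → 'hse'.
No capturing groups, so `findall` returns the 4 full match strings.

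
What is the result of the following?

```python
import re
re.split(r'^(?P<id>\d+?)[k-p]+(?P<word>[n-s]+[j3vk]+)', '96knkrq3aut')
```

['', '96', 'rq3', 'aut']

Pattern: anchored at the start of the string; then one or more of a digit (lazy) (captured as 'id'); then one or more of a character in [k-p]; then one or more of a character in [n-s], then one or more of one of [j3vk] (captured as 'word').
Matches to split on: at [0:8] → '96knkrq3'.
The group in the pattern means `split` returns the separators' captures alongside the pieces.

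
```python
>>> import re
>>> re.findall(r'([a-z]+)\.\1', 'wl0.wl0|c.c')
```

`\1` has to match the exact text group 1 already captured.
Matches: at [8:11] match 'c.c', group 1 = 'c'.
One capturing group, so `findall` returns just the captured substring from the one match — 1 in all.

['c']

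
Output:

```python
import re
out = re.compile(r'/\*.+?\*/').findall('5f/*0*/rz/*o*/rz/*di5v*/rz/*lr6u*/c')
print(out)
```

Matches: at [2:7] → '/*0*/'; at [9:14] → '/*o*/'; at [16:24] → '/*di5v*/'; at [26:34] → '/*lr6u*/'.
No capturing groups, so `findall` returns the 4 full match strings.

['/*0*/', '/*o*/', '/*di5v*/', '/*lr6u*/']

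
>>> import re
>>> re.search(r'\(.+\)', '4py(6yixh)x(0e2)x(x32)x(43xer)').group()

'(6yixh)x(0e2)x(x32)x(43xer)'

The match spans [3:30] → '(6yixh)x(0e2)x(x32)x(43xer)'.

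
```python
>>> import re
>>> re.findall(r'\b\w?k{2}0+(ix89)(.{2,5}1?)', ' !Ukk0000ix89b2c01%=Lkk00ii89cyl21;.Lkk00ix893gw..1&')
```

[('ix89', 'b2c01'), ('ix89', '3gw..1')]

2 groups means each result is a tuple of 2 captured strings — 2 here.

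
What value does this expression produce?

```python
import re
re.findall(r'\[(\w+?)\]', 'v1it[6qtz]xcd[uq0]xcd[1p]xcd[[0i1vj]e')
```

['6qtz', 'uq0', '1p', '0i1vj']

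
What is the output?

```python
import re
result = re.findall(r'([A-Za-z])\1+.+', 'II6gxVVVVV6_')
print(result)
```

The backreference `\1` re-matches whatever the first group consumed, character for character.
Matches: at [0:12] match 'II6gxVVVVV6_', group 1 = 'I'.
`findall` collects group 1 from the one match (1 total).

['I']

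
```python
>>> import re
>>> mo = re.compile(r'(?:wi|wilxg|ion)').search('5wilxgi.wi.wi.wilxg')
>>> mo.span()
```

(1, 3)

`|` is ordered: at each position the engine commits to the first alternative that works.
`re.search` tries every starting position until one works.
The match spans [1:3] → 'wi'.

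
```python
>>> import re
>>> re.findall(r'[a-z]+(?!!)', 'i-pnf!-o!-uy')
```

['i', 'pn', 'uy']

`(?!…)`/`(?<!…)` only lets a position through if the neighbouring text does NOT match; no characters are consumed.
Scanning left to right: at [0:1] → 'i'; at [2:4] → 'pn'; at [10:12] → 'uy'.
Since nothing is captured, `findall` lists the 3 matched substrings directly.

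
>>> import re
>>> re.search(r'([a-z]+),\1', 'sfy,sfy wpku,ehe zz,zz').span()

`\1` has to match the exact text group 1 already captured.
The match spans [0:7] → 'sfy,sfy'.

(0, 7)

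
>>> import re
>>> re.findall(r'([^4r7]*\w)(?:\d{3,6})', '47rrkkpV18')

[]

The pattern matches zero or more of any character except [4r7], then a word character (captured); then 3 to 6 of a digit (non-capturing group).
With a single group, `findall` returns only what that group captured — 0 items.
Nothing in the string satisfies the pattern, so the list is empty.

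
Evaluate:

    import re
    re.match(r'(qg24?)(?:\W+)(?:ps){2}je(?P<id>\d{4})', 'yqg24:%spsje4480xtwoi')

`re.match` won't scan ahead — the pattern has to work from the very first character.
Here the pattern fails at index 0, so the call returns None.

None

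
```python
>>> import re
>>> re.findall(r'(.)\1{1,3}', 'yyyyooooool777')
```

['y', 'o', 'o', '7']

A backreference is literal: `\1` must see the identical characters the first group matched.
With a single group, `findall` returns only what that group captured — 4 items.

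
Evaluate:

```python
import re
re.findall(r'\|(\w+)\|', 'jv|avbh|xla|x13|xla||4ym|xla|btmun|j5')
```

Scanning left to right: at [2:8] match '|avbh|', group 1 = 'avbh'; at [11:16] match '|x13|', group 1 = 'x13'; at [20:25] match '|4ym|', group 1 = '4ym'; at [28:35] match '|btmun|', group 1 = 'btmun'.
Because there's exactly one group, `findall` drops the full match and keeps group 1 from each hit.

['avbh', 'x13', '4ym', 'btmun']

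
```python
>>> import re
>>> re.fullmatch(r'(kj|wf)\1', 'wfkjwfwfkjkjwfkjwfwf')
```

None

`fullmatch` succeeds only if the pattern covers the string from start to end.
Here there's no way to consume every character, so the call returns None.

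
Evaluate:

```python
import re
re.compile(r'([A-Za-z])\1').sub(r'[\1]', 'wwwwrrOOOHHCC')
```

'[w][w][r][O]O[H][C]'

The backreference `\1` re-matches whatever the first group consumed, character for character.
Matches: at [0:2] → 'ww'; at [2:4] → 'ww'; at [4:6] → 'rr'; at [6:8] → 'OO'; at [9:11] → 'HH'; ….
`\1` in the replacement pulls in group 1's text for each match.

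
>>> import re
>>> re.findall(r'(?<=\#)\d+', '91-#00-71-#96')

['00', '96']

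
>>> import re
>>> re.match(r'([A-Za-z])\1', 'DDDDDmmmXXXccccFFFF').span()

The backreference `\1` re-matches whatever the first group consumed, character for character.
`re.match` only tries the pattern at the start of the string.
The match spans [0:2] → 'DD'.
Captured: group 1 = 'D'.

(0, 2)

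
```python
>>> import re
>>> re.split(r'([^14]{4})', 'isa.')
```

The pattern matches exactly 4 of any character except [14] (captured).
Matches to split on: at [0:4] → 'isa.'.
The group in the pattern means `split` returns the separators' captures alongside the pieces.

['', 'isa.', '']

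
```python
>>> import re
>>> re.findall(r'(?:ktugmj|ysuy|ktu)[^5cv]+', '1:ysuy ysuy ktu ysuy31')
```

Scanning left to right: at [2:22] → 'ysuy ysuy ktu ysuy31'.
Since nothing is captured, `findall` lists the 1 matched substring directly.

['ysuy ysuy ktu ysuy31']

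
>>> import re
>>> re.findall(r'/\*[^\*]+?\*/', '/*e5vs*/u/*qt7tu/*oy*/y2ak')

['/*e5vs*/', '/*oy*/']

Walking the string: at [0:8] → '/*e5vs*/'; at [16:22] → '/*oy*/'.
With no groups in the pattern, `findall` gives back each whole match — 2 here.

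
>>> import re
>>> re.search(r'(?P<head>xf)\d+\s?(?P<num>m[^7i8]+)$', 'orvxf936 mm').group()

'xf936 mm'

Pattern: a literal 'x', then a literal 'f' (captured as 'head'); then one or more of a digit, then optionally whitespace; then the literal 'm', then one or more of any character except [7i8] (captured as 'num'); then anchored at the end.
`re.search` tries every starting position until one works.
The match spans [3:11] → 'xf936 mm'.
Captured: group 1 = 'xf', group 2 = 'mm'.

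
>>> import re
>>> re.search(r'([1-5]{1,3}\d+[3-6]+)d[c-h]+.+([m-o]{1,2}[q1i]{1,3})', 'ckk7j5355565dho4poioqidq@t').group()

'5355565dho4poioqi'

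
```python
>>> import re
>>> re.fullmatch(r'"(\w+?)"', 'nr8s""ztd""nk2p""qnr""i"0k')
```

`fullmatch` succeeds only if the pattern covers the string from start to end.
Here there's no way to consume every character, so the call returns None.

None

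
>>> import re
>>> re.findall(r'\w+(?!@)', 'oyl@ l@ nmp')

`(?!…)`/`(?<!…)` only lets a position through if the neighbouring text does NOT match; no characters are consumed.
Since nothing is captured, `findall` lists the 2 matched substrings directly.

['oy', 'nmp']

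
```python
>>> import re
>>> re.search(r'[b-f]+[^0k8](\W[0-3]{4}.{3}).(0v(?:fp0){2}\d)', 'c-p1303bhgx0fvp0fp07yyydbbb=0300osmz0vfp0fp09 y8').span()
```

The match spans [23:45] → 'dbbb=0300osmz0vfp0fp09'.

(23, 45)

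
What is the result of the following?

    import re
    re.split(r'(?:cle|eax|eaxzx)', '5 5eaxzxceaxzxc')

['5 5', 'zxc', 'zxc']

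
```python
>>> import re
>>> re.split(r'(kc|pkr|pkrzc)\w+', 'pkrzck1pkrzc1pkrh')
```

The regex engine tests alternatives in the order written; an earlier branch that matches wins even if a later one would match more.
The group in the pattern means `split` returns the separators' captures alongside the pieces.

['', 'pkr', '']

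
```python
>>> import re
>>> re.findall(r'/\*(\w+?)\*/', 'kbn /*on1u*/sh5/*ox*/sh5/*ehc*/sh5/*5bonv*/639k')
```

['on1u', 'ox', 'ehc', '5bonv']

Because there's exactly one group, `findall` drops the full match and keeps group 1 from each hit.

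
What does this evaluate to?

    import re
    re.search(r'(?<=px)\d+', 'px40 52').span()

(2, 4)

The lookaround is zero-width — it requires the adjacent text to match without consuming it, so the asserted text isn't part of the match.
The match spans [2:4] → '40'.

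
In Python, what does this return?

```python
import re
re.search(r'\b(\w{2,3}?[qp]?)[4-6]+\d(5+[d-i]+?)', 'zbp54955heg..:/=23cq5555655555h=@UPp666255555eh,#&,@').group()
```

Pattern: a word boundary (`\b`, zero-width); then 2 to 3 of a word character (lazy), then optionally one of [qp] (captured); then one or more of a character in [4-6]; then a digit; then one or more of the literal '5', then one or more of a character in [d-i] (lazy) (captured).
A `+?`/`*?`/`{m,n}?` starts at its minimum and grows only as far as needed for what follows to match.
`search` walks the string left to right and returns the first match it finds.
The match spans [0:9] → 'zbp54955h'.
Captured: group 1 = 'zbp', group 2 = '55h'.

'zbp54955h'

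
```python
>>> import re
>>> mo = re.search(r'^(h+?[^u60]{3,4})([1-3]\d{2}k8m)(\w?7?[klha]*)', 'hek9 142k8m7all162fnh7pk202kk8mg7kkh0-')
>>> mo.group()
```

This matches anchored at the start of the string; then one or more of the literal 'h' (lazy), then 3 to 4 of any character except [u60] (captured); then a character in [1-3], then exactly 2 of a digit, then the literal 'k8m' (captured); then optionally a word character, then optionally a literal '7', then zero or more of one of [klha] (captured).
`re.search` scans for the first position where the pattern succeeds.
The match spans [0:15] → 'hek9 142k8m7all'.
Captured: group 1 = 'hek9 ', group 2 = '142k8m', group 3 = '7all'.

'hek9 142k8m7all'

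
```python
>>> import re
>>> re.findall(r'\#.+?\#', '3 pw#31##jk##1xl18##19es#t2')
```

['#31#', '#jk#', '#1xl18#', '#19es#']

Because the quantifier is non-greedy, it stops expanding at the earliest point where the rest of the pattern can succeed.
Walking the string: at [4:8] → '#31#'; at [8:12] → '#jk#'; at [12:19] → '#1xl18#'; at [19:25] → '#19es#'.
Since nothing is captured, `findall` lists the 4 matched substrings directly.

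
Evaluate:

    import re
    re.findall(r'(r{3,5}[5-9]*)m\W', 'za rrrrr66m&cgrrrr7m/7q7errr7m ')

['rrrrr66', 'rrrr7', 'rrr7']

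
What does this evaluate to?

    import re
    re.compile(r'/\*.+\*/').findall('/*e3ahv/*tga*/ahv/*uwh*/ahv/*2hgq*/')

`findall` yields the raw match text (1 of them) because the pattern has no groups.

['/*e3ahv/*tga*/ahv/*uwh*/ahv/*2hgq*/']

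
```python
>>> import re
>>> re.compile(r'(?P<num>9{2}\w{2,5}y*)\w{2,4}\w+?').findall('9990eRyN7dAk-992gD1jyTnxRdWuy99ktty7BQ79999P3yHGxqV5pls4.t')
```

['9990eRy', '992gD1jy', '99ktty7', '99P3yHG']

Pattern: exactly 2 of the literal '9', then 2 to 5 of a word character, then zero or more of the literal 'y' (captured as 'num'); then 2 to 4 of a word character, then one or more of a word character (lazy).
A non-greedy quantifier consumes as few characters as it can — just enough that the remainder of the pattern still matches from where it stops; whatever follows it matches normally.
Walking the string: at [0:12] match '9990eRyN7dAk', group 1 = '9990eRy'; at [13:26] match '992gD1jyTnxRd', group 1 = '992gD1jy'; at [29:41] match '99ktty7BQ799', group 1 = '99ktty7'; at [41:53] match '99P3yHGxqV5p', group 1 = '99P3yHG'.
Because there's exactly one group, `findall` drops the full match and keeps group 1 from each hit.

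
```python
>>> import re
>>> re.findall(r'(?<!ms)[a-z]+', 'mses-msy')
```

Because the assertion is negative and zero-width, positions next to the forbidden text are skipped.
Scanning left to right: at [0:4] → 'mses'; at [5:8] → 'msy'.
`findall` yields the raw match text (2 of them) because the pattern has no groups.

['mses', 'msy']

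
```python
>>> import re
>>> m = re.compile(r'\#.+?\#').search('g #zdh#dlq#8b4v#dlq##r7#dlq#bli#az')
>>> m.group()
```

Because the quantifier is non-greedy, it stops expanding at the earliest point where the rest of the pattern can succeed.
The match spans [2:7] → '#zdh#'.

'#zdh#'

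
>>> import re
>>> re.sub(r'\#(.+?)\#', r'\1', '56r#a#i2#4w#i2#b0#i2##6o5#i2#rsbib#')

'56rai24wi2b0i2#6o5i2rsbib'

A `+?`/`*?`/`{m,n}?` starts at its minimum and grows only as far as needed for what follows to match.
`\1` in the replacement pulls in group 1's text for each match.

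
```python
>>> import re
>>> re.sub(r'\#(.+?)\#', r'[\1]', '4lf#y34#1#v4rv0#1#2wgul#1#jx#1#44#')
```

'4lf[y34]1[v4rv0]1[2wgul]1[jx]1[44]'

With the lazy modifier that quantifier settles for the fewest repetitions that let the rest of the pattern succeed (the atoms after it are unaffected and can still be greedy).
The replacement refers to a captured group, so each match is rewritten using its own captured text.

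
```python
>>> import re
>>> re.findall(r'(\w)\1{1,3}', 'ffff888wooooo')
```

['f', '8', 'o']

The backreference `\1` re-matches whatever the first group consumed, character for character.
Because there's exactly one group, `findall` drops the full match and keeps group 1 from each hit.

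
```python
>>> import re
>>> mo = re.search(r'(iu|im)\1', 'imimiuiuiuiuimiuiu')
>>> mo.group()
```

The backreference `\1` re-matches whatever the first group consumed, character for character.
The match spans [0:4] → 'imim'.

'imim'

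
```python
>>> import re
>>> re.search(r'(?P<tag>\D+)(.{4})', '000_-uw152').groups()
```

('_-u', 'w152')

The match spans [3:10] → '_-uw152'.
Captured: group 1 = '_-u', group 2 = 'w152'.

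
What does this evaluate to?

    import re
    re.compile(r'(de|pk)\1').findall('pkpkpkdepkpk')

['pk', 'pk']

A backreference is literal: `\1` must see the identical characters the first group matched.
Walking the string: at [0:4] match 'pkpk', group 1 = 'pk'; at [8:12] match 'pkpk', group 1 = 'pk'.
Because there's exactly one group, `findall` drops the full match and keeps group 1 from each hit.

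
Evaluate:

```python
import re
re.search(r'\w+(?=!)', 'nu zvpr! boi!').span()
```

(3, 7)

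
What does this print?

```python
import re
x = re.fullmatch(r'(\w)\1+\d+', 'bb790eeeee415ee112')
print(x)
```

None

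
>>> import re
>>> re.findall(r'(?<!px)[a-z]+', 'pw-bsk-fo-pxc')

['pw', 'bsk', 'fo', 'pxc']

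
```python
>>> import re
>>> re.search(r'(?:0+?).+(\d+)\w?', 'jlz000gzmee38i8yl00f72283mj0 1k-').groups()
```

The match spans [3:31] → '000gzmee38i8yl00f72283mj0 1k'.
Captured: group 1 = '1'.

('1',)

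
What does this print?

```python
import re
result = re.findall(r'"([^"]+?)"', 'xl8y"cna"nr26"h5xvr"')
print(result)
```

['cna', 'h5xvr']

Scanning left to right: at [4:9] match '"cna"', group 1 = 'cna'; at [13:20] match '"h5xvr"', group 1 = 'h5xvr'.
One capturing group, so `findall` returns just the captured substring from each match — 2 in all.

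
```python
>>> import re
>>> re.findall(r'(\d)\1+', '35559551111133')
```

A backreference is literal: `\1` must see the identical characters the first group matched.
One capturing group, so `findall` returns just the captured substring from each match — 4 in all.

['5', '5', '1', '3']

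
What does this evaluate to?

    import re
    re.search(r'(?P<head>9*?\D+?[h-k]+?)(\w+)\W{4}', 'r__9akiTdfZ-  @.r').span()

(3, 15)

The match spans [3:15] → '9akiTdfZ-  @'.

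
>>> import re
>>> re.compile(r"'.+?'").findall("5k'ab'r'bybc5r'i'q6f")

["'ab'", "'bybc5r'"]

With no groups in the pattern, `findall` gives back each whole match — 2 here.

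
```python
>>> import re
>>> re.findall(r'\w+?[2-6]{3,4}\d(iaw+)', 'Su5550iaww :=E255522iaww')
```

['iaww', 'iaww']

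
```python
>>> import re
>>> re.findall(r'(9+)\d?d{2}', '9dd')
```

The pattern matches one or more of a literal '9' (captured); then optionally a digit, then exactly 2 of the literal 'd'.
One capturing group, so `findall` returns just the captured substring from the one match — 1 in all.

['9']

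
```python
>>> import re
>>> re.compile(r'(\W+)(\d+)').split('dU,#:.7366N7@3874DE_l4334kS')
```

['dU', ',#:.', '7366', 'N7', '@', '3874', 'DE_l4334kS']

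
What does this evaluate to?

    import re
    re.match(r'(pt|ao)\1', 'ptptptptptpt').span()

After group 1 captures some text, `\1` only succeeds where that same text appears again.
`match` is anchored at position 0; if the pattern doesn't fit there, it returns None.
The match spans [0:4] → 'ptpt'.
Captured: group 1 = 'pt'.

(0, 4)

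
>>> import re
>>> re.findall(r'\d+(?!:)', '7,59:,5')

The negative lookahead/lookbehind blocks any match where the forbidden context is present.
Walking the string: at [0:1] → '7'; at [2:3] → '5'; at [6:7] → '5'.
`findall` yields the raw match text (3 of them) because the pattern has no groups.

['7', '5', '5']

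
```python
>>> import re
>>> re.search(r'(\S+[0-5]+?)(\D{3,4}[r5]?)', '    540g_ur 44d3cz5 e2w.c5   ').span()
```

The pattern matches one or more of a non-whitespace character, then one or more of a character in [0-5] (lazy) (captured); then 3 to 4 of a non-digit, then optionally one of [r5] (captured).
`re.search` scans for the first position where the pattern succeeds.
The match spans [4:11] → '540g_ur'.
Captured: group 1 = '540', group 2 = 'g_ur'.

(4, 11)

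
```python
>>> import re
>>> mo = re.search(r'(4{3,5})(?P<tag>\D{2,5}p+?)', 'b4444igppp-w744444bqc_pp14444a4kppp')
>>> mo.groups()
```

The match spans [1:10] → '4444igppp'.
Captured: group 1 = '4444', group 2 = 'igppp'.

('4444', 'igppp')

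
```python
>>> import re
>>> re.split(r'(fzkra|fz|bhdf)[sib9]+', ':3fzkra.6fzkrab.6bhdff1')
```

[':3fzkra.6', 'fzkra', '.6bhdff1']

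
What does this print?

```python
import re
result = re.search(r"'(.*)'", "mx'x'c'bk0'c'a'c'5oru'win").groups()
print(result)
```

("x'c'bk0'c'a'c'5oru",)

The match spans [2:22] → "'x'c'bk0'c'a'c'5oru'".
Captured: group 1 = "x'c'bk0'c'a'c'5oru".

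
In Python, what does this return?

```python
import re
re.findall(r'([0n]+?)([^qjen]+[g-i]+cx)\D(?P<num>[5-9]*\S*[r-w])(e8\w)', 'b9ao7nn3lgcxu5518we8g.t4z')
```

[('nn', '3lgcx', '5518w', 'e8g')]

This matches one or more of one of [0n] (lazy) (captured); then one or more of any character except [qjen], then one or more of a character in [g-i], then the literal 'cx' (captured); then a non-digit; then zero or more of a character in [5-9], then zero or more of a non-whitespace character, then a character in [r-w] (captured as 'num'); then the literal 'e8', then a word character (captured).
Walking the string: at [5:21] match 'nn3lgcxu5518we8g', groups = ('nn', '3lgcx', '5518w', 'e8g').
`findall` packs the 4 group values into a tuple for every match.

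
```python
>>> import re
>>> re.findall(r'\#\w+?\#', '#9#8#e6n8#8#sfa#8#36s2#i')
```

Since nothing is captured, `findall` lists the 4 matched substrings directly.

['#9#', '#e6n8#', '#sfa#', '#36s2#']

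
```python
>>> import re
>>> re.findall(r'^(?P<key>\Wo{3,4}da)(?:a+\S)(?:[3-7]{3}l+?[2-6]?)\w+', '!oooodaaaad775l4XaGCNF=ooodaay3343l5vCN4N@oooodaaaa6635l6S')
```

['!ooooda']

Pattern: anchored at the start of the string; then a non-word character, then 3 to 4 of the literal 'o', then the literal 'da' (captured as 'key'); then one or more of a literal 'a', then a non-whitespace character (non-capturing group); then exactly 3 of a character in [3-7], then one or more of a literal 'l' (lazy), then optionally a character in [2-6] (non-capturing group); then one or more of a word character.
Scanning left to right: at [0:22] match '!oooodaaaad775l4XaGCNF', group 1 = '!ooooda'.
`findall` collects group 1 from the one match (1 total).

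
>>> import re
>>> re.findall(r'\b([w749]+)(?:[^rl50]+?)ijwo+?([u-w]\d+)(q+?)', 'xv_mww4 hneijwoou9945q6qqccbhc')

[]

3 groups means each result is a tuple of 3 captured strings — 0 here.
Nothing in the string satisfies the pattern, so the list is empty.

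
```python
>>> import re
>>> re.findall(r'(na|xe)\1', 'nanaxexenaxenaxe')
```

A backreference is literal: `\1` must see the identical characters the first group matched.
Walking the string: at [0:4] match 'nana', group 1 = 'na'; at [4:8] match 'xexe', group 1 = 'xe'.
`findall` collects group 1 from each match (2 total).

['na', 'xe']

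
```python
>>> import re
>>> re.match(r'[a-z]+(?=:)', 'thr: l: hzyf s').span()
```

With `match`, the pattern is implicitly anchored at the beginning.
The match spans [0:3] → 'thr'.

(0, 3)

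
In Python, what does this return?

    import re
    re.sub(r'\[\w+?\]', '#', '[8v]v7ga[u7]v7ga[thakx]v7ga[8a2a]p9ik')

'#v7ga#v7ga#v7ga#p9ik'

`sub` substitutes '#' at each match site.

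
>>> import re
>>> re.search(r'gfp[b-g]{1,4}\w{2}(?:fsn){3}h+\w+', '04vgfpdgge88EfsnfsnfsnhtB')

Here the pattern never matches, so the call returns None.

None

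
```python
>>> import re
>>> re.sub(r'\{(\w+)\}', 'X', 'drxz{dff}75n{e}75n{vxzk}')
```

'drxzX75nX75nX'

Matches: at [4:9] → '{dff}'; at [12:15] → '{e}'; at [18:24] → '{vxzk}'.
`sub` substitutes 'X' at each match site.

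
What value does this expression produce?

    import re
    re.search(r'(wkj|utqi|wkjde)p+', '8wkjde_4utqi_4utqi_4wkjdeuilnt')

Unlike `match`, `search` isn't anchored — it looks for the pattern anywhere in the string.
Here no position works, so the call returns None.

None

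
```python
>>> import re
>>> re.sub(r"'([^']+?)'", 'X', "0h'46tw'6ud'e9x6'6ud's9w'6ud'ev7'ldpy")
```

'0hX6udX6udX6udXldpy'

Matches: at [2:8] → "'46tw'"; at [11:17] → "'e9x6'"; at [20:25] → "'s9w'"; at [28:33] → "'ev7'".
`sub` substitutes 'X' at each match site.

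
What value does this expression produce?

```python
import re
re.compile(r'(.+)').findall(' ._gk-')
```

`findall` collects group 1 from the one match (1 total).

[' ._gk-']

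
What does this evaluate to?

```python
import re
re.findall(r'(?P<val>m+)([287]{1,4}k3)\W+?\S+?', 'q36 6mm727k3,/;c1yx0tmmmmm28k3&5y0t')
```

[('mm', '727k3'), ('mmmmm', '28k3')]

Pattern: one or more of a literal 'm' (captured as 'val'); then 1 to 4 of one of [287], then the literal 'k3' (captured); then one or more of a non-word character (lazy); then one or more of a non-whitespace character (lazy).
2 groups means each result is a tuple of 2 captured strings — 2 here.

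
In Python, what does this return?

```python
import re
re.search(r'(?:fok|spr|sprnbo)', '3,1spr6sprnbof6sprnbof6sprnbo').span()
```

(3, 6)

Unlike `match`, `search` isn't anchored — it looks for the pattern anywhere in the string.
The match spans [3:6] → 'spr'.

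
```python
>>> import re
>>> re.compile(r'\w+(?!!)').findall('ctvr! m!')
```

['ctv']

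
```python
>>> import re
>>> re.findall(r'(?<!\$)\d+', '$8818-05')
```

['818', '05']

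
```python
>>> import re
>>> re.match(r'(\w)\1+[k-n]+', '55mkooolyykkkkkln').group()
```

'55mk'

A backreference is literal: `\1` must see the identical characters the first group matched.
`re.match` only tries the pattern at the start of the string.
The match spans [0:4] → '55mk'.
Captured: group 1 = '5'.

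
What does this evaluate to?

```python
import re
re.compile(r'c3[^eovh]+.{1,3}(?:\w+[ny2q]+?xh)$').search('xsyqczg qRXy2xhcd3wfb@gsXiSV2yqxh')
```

None

The pattern matches the literal 'c3', then one or more of any character except [eovh]; then 1 to 3 of any character; then one or more of a word character, then one or more of one of [ny2q] (lazy), then the literal 'xh' (non-capturing group); then anchored at the end.
Unlike `match`, `search` isn't anchored — it looks for the pattern anywhere in the string.
Here the pattern never matches, so the call returns None.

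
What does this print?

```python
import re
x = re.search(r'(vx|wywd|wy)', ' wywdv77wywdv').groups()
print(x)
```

('wywd',)

The match spans [1:5] → 'wywd'.
Captured: group 1 = 'wywd'.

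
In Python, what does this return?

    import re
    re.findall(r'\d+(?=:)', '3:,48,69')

Lookahead/lookbehind check context without consuming it, so the matched span excludes the asserted characters.
`findall` yields the raw match text (1 of them) because the pattern has no groups.

['3']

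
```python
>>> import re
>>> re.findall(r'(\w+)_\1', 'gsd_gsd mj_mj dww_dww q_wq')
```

`\1` has to match the exact text group 1 already captured.
`findall` collects group 1 from each match (3 total).

['gsd', 'mj', 'dww']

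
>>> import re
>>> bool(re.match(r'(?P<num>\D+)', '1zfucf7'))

False

With `match`, the pattern is implicitly anchored at the beginning.
Here position 0 doesn't satisfy it, so the call returns None, and `bool(None)` is False.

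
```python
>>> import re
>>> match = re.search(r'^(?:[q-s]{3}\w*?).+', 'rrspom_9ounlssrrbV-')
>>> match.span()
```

(0, 19)

Pattern: anchored at the start of the string; then exactly 3 of a character in [q-s], then zero or more of a word character (lazy) (non-capturing group); then one or more of any character.
`re.search` scans for the first position where the pattern succeeds.
The match spans [0:19] → 'rrspom_9ounlssrrbV-'.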